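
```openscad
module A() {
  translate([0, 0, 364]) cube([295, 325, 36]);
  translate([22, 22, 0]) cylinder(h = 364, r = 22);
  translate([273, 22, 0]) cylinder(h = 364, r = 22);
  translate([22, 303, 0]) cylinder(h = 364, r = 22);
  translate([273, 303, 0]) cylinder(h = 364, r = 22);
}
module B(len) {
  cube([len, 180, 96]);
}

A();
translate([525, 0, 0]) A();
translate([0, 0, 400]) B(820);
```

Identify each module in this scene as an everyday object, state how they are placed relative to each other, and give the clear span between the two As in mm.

Second stool starts at x = 525; first ends at x = 295; clear span = 525 − 295 = 230 mm.

A is a stool. B is a beam. A beam spans the tops of two stools. The clear span between the two stools is 230 mm.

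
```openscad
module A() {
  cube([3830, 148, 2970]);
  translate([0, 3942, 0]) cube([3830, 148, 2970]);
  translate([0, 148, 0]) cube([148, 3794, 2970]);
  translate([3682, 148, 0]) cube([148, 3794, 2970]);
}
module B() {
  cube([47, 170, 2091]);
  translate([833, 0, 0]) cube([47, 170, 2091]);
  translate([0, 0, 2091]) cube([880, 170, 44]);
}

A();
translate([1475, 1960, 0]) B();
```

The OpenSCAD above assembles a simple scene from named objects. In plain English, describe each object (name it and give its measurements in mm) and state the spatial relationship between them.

A is a box-shaped house frame (walls only): outside footprint 3830×4090 mm, wall height 2970 mm, wall thickness 148 mm. The two y-facing walls run the full x-width; the two x-facing walls fit between the inner faces of the y-facing walls.

B is a rectangular door frame: two vertical jambs of 47×170 mm section, 2091 mm tall, with a clear opening 786 mm wide between their inner faces. A header 44 mm tall and 170 mm deep lies on top of the jambs and spans the full outside width.

The door frame sits inside the house frame, centred.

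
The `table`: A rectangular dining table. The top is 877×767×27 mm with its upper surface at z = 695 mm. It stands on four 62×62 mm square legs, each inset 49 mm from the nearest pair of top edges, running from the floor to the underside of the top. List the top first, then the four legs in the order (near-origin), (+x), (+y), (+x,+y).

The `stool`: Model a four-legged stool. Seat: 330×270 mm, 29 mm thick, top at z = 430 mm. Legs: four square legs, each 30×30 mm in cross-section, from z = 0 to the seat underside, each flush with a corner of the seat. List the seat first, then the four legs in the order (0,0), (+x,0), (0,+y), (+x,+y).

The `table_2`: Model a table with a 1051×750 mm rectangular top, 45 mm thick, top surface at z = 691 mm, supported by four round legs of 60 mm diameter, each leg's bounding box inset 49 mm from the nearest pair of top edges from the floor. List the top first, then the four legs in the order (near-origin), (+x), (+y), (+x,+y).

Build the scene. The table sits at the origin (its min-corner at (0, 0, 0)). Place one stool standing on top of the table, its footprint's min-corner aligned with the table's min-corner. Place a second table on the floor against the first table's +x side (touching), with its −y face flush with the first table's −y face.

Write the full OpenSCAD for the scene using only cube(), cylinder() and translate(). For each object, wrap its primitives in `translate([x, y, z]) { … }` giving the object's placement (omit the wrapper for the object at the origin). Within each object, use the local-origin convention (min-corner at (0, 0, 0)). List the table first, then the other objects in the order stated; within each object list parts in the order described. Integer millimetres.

translate([0, 0, 668]) cube([877, 767, 27]);
translate([49, 49, 0]) cube([62, 62, 668]);
translate([766, 49, 0]) cube([62, 62, 668]);
translate([49, 656, 0]) cube([62, 62, 668]);
translate([766, 656, 0]) cube([62, 62, 668]);
translate([0, 0, 695]) {
  translate([0, 0, 401]) cube([330, 270, 29]);
  cube([30, 30, 401]);
  translate([300, 0, 0]) cube([30, 30, 401]);
  translate([0, 240, 0]) cube([30, 30, 401]);
  translate([300, 240, 0]) cube([30, 30, 401]);
}
translate([877, 0, 0]) {
  translate([0, 0, 646]) cube([1051, 750, 45]);
  translate([79, 79, 0]) cylinder(h = 646, r = 30);
  translate([972, 79, 0]) cylinder(h = 646, r = 30);
  translate([79, 671, 0]) cylinder(h = 646, r = 30);
  translate([972, 671, 0]) cylinder(h = 646, r = 30);
}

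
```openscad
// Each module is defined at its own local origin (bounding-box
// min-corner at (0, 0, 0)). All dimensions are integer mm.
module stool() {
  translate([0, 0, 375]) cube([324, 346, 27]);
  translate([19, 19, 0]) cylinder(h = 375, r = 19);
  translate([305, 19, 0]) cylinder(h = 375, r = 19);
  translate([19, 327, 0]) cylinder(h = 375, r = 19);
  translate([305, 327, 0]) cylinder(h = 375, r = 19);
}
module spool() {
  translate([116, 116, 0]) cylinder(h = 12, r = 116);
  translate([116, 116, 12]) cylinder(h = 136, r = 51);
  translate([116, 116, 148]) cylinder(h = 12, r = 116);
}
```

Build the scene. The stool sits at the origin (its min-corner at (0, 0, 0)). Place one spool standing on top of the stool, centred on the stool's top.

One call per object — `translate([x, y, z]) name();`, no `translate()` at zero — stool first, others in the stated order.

stool();
translate([46, 57, 402]) spool();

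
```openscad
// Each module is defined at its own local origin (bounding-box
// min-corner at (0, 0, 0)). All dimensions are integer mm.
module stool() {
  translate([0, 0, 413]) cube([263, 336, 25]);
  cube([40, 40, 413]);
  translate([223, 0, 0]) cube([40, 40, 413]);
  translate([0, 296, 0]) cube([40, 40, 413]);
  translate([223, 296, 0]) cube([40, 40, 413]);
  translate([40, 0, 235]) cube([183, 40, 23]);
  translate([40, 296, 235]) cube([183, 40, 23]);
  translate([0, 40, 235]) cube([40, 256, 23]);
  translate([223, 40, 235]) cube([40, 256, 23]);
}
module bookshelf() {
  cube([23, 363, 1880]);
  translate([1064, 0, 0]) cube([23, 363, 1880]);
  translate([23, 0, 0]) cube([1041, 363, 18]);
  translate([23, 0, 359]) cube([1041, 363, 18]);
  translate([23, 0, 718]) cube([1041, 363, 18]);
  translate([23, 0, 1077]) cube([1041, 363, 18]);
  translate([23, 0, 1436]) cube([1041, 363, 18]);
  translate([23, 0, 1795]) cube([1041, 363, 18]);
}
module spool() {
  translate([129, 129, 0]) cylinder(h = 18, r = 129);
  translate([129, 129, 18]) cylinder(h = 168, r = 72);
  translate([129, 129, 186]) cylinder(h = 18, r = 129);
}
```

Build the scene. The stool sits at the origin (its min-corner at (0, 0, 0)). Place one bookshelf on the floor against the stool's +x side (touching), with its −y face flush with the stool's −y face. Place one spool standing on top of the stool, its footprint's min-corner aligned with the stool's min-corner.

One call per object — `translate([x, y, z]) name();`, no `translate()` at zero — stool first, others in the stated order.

stool();
translate([263, 0, 0]) bookshelf();
translate([0, 0, 438]) spool();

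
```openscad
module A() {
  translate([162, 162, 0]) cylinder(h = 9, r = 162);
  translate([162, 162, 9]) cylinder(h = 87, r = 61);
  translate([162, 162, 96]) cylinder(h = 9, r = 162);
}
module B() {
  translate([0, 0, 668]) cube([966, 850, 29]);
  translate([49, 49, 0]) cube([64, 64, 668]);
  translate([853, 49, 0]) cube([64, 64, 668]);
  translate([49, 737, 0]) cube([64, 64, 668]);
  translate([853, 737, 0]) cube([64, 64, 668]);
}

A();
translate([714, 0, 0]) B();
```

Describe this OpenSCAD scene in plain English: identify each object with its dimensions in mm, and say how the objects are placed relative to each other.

A is a spool: two coaxial disc flanges of radius 162 mm and thickness 9 mm, joined by a core cylinder of radius 61 mm and height 87 mm. The lower flange rests on z = 0 and the three cylinders share a vertical axis.

B is a table with a 966×850 mm rectangular top, 29 mm thick, top surface at z = 697 mm, supported by four 64×64 mm square legs, each inset 49 mm from the nearest pair of top edges, running from the floor.

The table is on the floor beside the spool on its +x side.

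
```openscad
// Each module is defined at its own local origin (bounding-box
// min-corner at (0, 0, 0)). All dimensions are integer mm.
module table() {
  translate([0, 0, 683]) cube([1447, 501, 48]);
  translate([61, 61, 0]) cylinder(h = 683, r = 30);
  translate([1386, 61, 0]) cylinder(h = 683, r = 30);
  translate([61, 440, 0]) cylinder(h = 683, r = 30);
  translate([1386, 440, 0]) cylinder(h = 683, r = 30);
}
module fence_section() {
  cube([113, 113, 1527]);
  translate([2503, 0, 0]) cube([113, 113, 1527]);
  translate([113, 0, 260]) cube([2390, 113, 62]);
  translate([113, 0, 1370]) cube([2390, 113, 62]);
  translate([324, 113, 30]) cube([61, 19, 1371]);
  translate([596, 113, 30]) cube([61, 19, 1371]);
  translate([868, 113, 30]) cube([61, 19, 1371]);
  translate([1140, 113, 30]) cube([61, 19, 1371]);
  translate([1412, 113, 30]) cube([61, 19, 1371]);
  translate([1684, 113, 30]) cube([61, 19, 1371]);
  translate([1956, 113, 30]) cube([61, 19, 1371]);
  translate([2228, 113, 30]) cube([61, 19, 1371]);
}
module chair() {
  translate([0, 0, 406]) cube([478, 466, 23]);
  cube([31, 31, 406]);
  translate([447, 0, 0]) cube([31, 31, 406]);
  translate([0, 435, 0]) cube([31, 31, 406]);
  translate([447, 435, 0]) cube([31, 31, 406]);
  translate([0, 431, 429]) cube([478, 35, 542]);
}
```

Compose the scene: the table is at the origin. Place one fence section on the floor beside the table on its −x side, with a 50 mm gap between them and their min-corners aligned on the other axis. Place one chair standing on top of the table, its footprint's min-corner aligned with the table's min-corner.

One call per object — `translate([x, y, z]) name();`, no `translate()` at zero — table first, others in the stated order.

table();
translate([-2666, 0, 0]) fence_section();
translate([0, 0, 731]) chair();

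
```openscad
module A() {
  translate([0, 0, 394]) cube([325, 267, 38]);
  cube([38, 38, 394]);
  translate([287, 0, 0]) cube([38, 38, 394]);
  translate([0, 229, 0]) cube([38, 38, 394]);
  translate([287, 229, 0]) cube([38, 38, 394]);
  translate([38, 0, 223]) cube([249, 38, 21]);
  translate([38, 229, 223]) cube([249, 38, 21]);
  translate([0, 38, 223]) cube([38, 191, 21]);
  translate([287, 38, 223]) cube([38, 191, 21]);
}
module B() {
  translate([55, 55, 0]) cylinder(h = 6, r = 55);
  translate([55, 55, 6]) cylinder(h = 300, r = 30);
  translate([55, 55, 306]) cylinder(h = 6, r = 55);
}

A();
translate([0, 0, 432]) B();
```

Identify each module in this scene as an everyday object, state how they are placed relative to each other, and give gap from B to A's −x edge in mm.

A is a stool. B is a spool. The spool is on top of the stool. The gap from the spool to the stool's −x edge is 0 mm.

The spool's min-x is at 0; the stool's min-x is 0; gap = 0 mm.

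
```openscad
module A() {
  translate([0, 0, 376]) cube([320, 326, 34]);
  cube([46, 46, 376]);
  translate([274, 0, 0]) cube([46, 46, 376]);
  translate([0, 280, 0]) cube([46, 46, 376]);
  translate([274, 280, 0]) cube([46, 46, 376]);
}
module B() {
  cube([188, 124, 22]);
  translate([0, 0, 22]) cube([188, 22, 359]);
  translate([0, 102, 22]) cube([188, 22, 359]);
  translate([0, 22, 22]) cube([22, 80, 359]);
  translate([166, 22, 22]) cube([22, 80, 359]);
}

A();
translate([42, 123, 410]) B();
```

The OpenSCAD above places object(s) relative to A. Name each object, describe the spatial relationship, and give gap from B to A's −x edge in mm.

A is a stool. B is an open box. The open box is on top of the stool. The gap from the open box to the stool's −x edge is 42 mm.

The open box's min-x is at 42; the stool's min-x is 0; gap = 42 mm.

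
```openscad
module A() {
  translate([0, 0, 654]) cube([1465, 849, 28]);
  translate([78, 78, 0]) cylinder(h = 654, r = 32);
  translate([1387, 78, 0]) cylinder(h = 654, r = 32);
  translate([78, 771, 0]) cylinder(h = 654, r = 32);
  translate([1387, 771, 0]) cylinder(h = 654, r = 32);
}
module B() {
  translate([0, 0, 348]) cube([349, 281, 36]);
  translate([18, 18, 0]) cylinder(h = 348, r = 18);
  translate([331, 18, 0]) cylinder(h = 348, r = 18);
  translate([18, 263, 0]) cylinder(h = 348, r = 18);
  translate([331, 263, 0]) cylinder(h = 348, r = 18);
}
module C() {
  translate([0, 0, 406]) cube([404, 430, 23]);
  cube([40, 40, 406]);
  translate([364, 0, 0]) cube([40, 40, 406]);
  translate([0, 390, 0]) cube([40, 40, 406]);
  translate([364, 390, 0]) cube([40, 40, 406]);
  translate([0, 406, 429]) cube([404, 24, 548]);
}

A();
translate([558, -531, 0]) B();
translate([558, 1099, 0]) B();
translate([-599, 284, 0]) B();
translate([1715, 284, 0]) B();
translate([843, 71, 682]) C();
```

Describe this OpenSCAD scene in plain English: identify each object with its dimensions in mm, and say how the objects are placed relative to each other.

A is a table: top 1465 mm (x) × 849 mm (y), 28 mm thick, upper face at z = 682 mm, on four round legs of 64 mm diameter, each leg's bounding box inset 46 mm from the nearest pair of top edges, running from z = 0 to the bottom of the top.

B is a simple wooden stool: a rectangular seat 349 mm (x) by 281 mm (y), 36 mm thick, top face at z = 384 mm, on four round legs, each 36 mm in diameter. The legs rest on z = 0, each leg's axis is inset half a diameter from the nearest pair of seat edges (so the leg's bounding box is flush with the corner).

C is a chair. The seat is a 404×430×23 mm slab with its top at z = 429 mm, on four 40×40 mm corner legs (flush with the seat edges, standing on z = 0). A flat backrest 24 mm thick, 548 mm tall, spans the full seat width and rises from the seat top along its +y edge, rear face flush with the rear of the seat.

Four stools sit around the table at the −y, +y, −x, +x sides. The chair is on top of the table.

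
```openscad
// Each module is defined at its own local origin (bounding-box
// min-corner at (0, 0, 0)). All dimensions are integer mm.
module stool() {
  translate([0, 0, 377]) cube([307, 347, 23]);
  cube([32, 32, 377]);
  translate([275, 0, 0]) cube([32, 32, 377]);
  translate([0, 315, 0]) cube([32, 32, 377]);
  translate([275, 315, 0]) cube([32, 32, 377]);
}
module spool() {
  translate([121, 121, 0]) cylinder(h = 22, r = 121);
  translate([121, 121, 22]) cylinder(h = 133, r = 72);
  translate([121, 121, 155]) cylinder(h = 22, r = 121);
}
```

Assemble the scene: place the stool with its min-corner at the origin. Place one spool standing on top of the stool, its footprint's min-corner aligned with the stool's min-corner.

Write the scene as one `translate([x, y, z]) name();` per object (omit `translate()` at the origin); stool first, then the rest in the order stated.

stool();
translate([0, 0, 400]) spool();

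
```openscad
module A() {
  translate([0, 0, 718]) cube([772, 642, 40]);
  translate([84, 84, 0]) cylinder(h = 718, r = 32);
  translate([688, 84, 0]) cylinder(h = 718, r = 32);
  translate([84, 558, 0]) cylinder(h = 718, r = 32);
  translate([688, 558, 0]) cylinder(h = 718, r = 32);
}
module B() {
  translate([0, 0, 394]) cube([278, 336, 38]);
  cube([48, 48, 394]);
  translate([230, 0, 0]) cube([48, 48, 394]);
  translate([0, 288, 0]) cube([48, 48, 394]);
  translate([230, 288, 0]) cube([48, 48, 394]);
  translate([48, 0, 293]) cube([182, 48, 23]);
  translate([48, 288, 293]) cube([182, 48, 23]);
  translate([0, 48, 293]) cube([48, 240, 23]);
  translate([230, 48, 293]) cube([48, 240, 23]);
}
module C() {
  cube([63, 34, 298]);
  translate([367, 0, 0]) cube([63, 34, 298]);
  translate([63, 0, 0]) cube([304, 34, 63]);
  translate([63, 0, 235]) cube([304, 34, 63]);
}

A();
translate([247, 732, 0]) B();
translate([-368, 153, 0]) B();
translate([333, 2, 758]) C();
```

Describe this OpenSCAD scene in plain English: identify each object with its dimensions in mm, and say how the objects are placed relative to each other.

A is a table: top 772 mm (x) × 642 mm (y), 40 mm thick, upper face at z = 758 mm, on four round legs of 64 mm diameter, each leg's bounding box inset 52 mm from the nearest pair of top edges, running from z = 0 to the bottom of the top.

B is a four-legged stool. The seat is 278×336 mm, 38 mm thick, top at z = 432 mm. It stands on four square legs, each 48×48 mm in cross-section, from z = 0 to the seat underside, each flush with a corner of the seat. Four stretchers, 48 mm wide and 23 mm tall, connect adjacent legs with their undersides at z = 293 mm, each running between the inner faces of the legs it joins and aligned with the legs' outer faces on the other axis.

C is a rectangular picture frame lying in the x–z plane (depth along y). The opening is 304 mm wide (x) by 172 mm tall (z), surrounded by a border 63 mm wide on all four sides. The frame is 34 mm deep and is made of two full-height vertical stiles with two horizontal rails fitted between them.

Two stools sit around the table at the +y, −x sides. The picture frame is on top of the table.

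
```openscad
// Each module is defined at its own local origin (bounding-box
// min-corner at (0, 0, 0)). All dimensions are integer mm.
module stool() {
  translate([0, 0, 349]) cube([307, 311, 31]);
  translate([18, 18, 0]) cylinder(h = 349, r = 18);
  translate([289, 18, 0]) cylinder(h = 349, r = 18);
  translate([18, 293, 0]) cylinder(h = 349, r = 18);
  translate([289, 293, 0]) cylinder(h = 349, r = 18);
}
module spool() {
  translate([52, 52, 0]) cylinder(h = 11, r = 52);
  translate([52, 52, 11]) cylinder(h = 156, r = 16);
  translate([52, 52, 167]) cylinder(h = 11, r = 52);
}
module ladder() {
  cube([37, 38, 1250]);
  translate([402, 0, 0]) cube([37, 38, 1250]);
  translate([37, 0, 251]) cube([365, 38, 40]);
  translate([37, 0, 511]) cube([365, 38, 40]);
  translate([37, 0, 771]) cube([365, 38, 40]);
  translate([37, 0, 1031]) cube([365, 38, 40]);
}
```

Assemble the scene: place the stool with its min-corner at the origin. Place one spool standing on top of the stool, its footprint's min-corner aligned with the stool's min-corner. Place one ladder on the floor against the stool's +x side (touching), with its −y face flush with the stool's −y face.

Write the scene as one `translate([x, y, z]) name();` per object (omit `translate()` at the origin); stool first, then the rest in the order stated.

stool();
translate([0, 0, 380]) spool();
translate([307, 0, 0]) ladder();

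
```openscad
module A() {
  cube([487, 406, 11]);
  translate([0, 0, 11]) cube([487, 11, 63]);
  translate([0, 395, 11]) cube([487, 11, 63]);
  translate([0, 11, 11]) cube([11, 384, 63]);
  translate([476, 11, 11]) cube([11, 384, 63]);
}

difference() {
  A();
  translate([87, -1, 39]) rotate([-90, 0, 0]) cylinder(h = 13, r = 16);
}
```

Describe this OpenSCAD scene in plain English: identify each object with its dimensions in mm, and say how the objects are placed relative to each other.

A is an open storage box with external size 487×406×74 mm and wall thickness 11 mm (the base is also 11 mm thick). The base covers the whole footprint; the four walls stand on the base, with the y-facing walls full-width and the x-facing walls fitting between their inner faces.

The open box has a circular hole of radius 16 mm through its front wall, centred at (x = 87, z = 39).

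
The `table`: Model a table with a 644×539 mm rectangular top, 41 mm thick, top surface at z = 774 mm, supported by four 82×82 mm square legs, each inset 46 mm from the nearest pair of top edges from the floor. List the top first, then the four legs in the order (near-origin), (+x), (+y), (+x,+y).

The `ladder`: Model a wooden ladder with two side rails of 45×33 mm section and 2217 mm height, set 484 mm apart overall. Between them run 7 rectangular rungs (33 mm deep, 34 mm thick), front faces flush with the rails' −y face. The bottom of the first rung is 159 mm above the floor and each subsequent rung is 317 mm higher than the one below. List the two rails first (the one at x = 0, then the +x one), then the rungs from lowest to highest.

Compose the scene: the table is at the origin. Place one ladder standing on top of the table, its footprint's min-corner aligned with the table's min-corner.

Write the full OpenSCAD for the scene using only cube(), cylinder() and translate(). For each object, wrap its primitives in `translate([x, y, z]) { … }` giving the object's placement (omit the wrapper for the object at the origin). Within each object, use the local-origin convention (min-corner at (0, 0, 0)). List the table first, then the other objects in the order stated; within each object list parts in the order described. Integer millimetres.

translate([0, 0, 733]) cube([644, 539, 41]);
translate([46, 46, 0]) cube([82, 82, 733]);
translate([516, 46, 0]) cube([82, 82, 733]);
translate([46, 411, 0]) cube([82, 82, 733]);
translate([516, 411, 0]) cube([82, 82, 733]);
translate([0, 0, 774]) {
  cube([45, 33, 2217]);
  translate([439, 0, 0]) cube([45, 33, 2217]);
  translate([45, 0, 159]) cube([394, 33, 34]);
  translate([45, 0, 476]) cube([394, 33, 34]);
  translate([45, 0, 793]) cube([394, 33, 34]);
  translate([45, 0, 1110]) cube([394, 33, 34]);
  translate([45, 0, 1427]) cube([394, 33, 34]);
  translate([45, 0, 1744]) cube([394, 33, 34]);
  translate([45, 0, 2061]) cube([394, 33, 34]);
}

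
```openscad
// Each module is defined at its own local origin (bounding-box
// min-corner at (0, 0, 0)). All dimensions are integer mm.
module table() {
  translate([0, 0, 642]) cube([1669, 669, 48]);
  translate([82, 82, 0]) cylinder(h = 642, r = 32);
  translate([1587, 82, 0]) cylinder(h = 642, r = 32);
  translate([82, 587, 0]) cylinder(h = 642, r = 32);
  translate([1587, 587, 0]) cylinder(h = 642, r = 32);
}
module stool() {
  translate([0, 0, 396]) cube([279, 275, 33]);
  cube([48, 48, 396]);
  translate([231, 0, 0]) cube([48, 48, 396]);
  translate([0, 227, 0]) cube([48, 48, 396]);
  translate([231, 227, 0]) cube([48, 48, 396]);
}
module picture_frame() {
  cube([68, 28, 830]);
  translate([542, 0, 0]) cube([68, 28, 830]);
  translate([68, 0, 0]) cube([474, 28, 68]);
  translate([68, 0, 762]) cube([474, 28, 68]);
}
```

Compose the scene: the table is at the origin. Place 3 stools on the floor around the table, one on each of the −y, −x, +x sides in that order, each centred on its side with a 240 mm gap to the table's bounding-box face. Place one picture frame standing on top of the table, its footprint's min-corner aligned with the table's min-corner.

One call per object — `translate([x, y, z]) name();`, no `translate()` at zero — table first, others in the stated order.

table();
translate([695, -515, 0]) stool();
translate([-519, 197, 0]) stool();
translate([1909, 197, 0]) stool();
translate([0, 0, 690]) picture_frame();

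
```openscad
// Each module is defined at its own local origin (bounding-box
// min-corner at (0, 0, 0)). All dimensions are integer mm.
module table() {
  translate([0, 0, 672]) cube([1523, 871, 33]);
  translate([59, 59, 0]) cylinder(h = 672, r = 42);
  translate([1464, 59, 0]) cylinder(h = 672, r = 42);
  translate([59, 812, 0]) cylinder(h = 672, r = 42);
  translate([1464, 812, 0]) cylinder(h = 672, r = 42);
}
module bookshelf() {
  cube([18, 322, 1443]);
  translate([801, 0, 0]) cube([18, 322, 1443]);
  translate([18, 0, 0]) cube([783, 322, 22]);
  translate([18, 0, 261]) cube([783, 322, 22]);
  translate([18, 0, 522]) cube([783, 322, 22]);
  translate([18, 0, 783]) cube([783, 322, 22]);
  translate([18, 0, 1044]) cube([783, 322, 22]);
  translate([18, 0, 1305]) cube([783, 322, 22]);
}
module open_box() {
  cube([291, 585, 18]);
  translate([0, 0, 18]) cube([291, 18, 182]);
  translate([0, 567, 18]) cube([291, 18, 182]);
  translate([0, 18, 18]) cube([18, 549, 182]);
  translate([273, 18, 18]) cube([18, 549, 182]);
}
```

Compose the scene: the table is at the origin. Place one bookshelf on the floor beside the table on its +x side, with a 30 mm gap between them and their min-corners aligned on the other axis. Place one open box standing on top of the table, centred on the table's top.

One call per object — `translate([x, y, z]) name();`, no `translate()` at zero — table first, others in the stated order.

table();
translate([1553, 0, 0]) bookshelf();
translate([616, 143, 705]) open_box();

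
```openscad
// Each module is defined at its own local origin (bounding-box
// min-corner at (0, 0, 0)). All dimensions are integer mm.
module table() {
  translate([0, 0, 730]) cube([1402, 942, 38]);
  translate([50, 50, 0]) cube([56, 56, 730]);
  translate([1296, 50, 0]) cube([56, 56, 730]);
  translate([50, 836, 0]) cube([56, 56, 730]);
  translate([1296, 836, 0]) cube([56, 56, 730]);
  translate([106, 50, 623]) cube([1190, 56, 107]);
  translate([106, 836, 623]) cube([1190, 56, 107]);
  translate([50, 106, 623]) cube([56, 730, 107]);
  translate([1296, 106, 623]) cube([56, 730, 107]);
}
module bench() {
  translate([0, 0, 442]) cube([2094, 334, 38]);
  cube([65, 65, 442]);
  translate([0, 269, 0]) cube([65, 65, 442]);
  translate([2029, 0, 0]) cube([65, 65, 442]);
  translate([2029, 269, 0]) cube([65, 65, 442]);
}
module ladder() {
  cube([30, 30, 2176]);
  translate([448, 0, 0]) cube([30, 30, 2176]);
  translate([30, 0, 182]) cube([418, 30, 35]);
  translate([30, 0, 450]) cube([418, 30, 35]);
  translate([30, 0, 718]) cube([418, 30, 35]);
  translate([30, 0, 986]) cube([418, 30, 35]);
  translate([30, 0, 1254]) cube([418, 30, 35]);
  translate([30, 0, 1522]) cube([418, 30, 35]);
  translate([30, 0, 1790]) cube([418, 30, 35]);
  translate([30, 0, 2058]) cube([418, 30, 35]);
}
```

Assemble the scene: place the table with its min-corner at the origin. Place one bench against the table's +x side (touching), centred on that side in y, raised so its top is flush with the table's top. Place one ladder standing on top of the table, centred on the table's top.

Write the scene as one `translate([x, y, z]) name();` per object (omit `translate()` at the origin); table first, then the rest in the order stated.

table();
translate([1402, 304, 288]) bench();
translate([462, 456, 768]) ladder();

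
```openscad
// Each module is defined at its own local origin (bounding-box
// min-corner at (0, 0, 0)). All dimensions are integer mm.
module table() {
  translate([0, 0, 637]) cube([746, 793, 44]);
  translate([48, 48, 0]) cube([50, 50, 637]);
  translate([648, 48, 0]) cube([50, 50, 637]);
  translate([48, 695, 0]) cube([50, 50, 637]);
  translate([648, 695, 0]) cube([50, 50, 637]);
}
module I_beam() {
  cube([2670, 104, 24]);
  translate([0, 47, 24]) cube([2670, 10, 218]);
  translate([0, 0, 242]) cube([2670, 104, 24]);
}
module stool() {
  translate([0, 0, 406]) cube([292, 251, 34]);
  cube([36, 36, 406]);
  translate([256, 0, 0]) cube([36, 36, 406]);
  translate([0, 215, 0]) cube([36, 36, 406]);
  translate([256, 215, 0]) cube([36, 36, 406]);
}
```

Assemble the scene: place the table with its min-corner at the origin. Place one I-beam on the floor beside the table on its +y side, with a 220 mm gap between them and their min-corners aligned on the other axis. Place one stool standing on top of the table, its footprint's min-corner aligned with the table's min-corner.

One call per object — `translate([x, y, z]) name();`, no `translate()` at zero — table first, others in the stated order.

table();
translate([0, 1013, 0]) I_beam();
translate([0, 0, 681]) stool();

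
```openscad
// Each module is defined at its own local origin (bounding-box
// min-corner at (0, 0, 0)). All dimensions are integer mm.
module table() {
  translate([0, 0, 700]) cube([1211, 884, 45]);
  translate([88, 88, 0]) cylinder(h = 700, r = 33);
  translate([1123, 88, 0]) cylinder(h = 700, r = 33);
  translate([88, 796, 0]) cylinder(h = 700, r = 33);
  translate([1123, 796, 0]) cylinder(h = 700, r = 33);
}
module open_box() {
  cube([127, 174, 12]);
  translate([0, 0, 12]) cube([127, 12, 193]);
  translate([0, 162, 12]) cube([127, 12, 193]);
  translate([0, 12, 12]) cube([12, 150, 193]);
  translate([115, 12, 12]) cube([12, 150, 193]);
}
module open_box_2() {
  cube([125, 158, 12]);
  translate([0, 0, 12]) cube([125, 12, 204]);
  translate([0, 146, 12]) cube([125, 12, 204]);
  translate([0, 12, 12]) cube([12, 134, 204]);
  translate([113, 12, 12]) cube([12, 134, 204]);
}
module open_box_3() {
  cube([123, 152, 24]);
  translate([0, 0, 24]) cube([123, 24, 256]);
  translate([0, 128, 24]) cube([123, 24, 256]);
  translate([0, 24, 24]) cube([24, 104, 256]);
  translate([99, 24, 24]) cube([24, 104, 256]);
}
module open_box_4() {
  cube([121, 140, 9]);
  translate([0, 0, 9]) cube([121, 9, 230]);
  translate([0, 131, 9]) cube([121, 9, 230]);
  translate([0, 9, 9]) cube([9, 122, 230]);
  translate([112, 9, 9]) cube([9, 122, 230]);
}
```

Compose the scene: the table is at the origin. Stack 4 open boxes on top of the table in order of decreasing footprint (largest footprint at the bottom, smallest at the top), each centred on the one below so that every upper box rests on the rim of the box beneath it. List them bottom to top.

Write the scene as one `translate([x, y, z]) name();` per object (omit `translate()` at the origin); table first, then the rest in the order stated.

table();
translate([542, 355, 745]) open_box();
translate([543, 363, 950]) open_box_2();
translate([544, 366, 1166]) open_box_3();
translate([545, 372, 1446]) open_box_4();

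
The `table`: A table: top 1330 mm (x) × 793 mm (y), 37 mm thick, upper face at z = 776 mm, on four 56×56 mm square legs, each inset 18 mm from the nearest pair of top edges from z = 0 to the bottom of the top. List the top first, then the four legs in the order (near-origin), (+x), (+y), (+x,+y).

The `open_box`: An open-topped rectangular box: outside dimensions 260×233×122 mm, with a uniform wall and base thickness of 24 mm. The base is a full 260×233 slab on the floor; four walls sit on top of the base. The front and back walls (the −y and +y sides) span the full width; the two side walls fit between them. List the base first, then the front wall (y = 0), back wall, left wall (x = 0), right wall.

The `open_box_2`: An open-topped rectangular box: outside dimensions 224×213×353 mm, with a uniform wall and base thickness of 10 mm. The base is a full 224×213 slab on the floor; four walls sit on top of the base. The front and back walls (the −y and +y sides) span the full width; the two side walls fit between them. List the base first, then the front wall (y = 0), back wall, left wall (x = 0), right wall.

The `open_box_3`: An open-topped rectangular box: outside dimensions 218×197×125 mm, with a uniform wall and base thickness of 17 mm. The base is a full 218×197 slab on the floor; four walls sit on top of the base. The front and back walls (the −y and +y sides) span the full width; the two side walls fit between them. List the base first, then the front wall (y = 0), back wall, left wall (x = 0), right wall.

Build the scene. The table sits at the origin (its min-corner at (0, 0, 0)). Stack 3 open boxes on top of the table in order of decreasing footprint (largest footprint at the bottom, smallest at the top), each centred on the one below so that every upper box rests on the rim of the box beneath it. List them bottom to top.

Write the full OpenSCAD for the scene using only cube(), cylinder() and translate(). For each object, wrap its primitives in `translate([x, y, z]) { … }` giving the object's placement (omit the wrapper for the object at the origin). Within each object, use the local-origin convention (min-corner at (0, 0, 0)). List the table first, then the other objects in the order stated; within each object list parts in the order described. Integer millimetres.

translate([0, 0, 739]) cube([1330, 793, 37]);
translate([18, 18, 0]) cube([56, 56, 739]);
translate([1256, 18, 0]) cube([56, 56, 739]);
translate([18, 719, 0]) cube([56, 56, 739]);
translate([1256, 719, 0]) cube([56, 56, 739]);
translate([535, 280, 776]) {
  cube([260, 233, 24]);
  translate([0, 0, 24]) cube([260, 24, 98]);
  translate([0, 209, 24]) cube([260, 24, 98]);
  translate([0, 24, 24]) cube([24, 185, 98]);
  translate([236, 24, 24]) cube([24, 185, 98]);
}
translate([553, 290, 898]) {
  cube([224, 213, 10]);
  translate([0, 0, 10]) cube([224, 10, 343]);
  translate([0, 203, 10]) cube([224, 10, 343]);
  translate([0, 10, 10]) cube([10, 193, 343]);
  translate([214, 10, 10]) cube([10, 193, 343]);
}
translate([556, 298, 1251]) {
  cube([218, 197, 17]);
  translate([0, 0, 17]) cube([218, 17, 108]);
  translate([0, 180, 17]) cube([218, 17, 108]);
  translate([0, 17, 17]) cube([17, 163, 108]);
  translate([201, 17, 17]) cube([17, 163, 108]);
}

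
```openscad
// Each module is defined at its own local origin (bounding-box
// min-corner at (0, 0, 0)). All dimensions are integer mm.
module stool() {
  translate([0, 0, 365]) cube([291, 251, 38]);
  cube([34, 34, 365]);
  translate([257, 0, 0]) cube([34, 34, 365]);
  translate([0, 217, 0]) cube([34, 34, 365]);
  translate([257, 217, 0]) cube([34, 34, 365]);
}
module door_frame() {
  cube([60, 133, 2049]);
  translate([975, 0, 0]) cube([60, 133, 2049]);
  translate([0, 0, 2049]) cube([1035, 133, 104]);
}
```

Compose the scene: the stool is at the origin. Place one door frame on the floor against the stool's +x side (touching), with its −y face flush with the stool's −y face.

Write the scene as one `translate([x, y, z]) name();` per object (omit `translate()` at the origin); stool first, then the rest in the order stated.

stool();
translate([291, 0, 0]) door_frame();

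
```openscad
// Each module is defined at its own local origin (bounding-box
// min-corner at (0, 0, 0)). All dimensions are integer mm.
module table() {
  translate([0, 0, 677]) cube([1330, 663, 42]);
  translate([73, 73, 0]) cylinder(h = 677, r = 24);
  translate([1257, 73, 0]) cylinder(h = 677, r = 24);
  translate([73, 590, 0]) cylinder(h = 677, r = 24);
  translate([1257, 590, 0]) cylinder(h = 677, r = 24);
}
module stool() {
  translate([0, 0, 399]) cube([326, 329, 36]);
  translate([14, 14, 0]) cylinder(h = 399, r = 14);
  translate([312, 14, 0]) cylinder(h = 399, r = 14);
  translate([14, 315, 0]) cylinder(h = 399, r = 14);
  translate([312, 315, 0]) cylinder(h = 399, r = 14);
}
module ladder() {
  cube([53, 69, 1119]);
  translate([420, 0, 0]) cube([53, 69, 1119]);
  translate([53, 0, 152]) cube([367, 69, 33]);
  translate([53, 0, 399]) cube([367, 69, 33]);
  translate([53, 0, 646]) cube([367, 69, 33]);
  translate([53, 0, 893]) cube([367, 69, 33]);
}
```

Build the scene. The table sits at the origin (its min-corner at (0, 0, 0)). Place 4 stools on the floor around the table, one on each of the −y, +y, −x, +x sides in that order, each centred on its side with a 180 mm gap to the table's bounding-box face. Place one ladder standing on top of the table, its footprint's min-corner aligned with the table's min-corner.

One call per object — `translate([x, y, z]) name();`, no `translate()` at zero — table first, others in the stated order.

table();
translate([502, -509, 0]) stool();
translate([502, 843, 0]) stool();
translate([-506, 167, 0]) stool();
translate([1510, 167, 0]) stool();
translate([0, 0, 719]) ladder();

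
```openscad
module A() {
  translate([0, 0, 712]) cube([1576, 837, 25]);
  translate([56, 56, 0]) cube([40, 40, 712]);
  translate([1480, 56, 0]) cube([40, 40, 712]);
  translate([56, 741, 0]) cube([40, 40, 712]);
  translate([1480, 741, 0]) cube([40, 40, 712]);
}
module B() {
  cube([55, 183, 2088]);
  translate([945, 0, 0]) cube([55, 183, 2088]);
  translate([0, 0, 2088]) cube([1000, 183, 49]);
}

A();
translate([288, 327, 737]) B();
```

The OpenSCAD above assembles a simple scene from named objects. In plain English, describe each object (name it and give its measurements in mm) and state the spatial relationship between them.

A is a table: top 1576 mm (x) × 837 mm (y), 25 mm thick, upper face at z = 737 mm, on four 40×40 mm square legs, each inset 56 mm from the nearest pair of top edges, running from z = 0 to the bottom of the top.

B is a rectangular door frame: two vertical jambs of 55×183 mm section, 2088 mm tall, with a clear opening 890 mm wide between their inner faces. A header 49 mm tall and 183 mm deep lies on top of the jambs and spans the full outside width.

The door frame is on top of the table, centred.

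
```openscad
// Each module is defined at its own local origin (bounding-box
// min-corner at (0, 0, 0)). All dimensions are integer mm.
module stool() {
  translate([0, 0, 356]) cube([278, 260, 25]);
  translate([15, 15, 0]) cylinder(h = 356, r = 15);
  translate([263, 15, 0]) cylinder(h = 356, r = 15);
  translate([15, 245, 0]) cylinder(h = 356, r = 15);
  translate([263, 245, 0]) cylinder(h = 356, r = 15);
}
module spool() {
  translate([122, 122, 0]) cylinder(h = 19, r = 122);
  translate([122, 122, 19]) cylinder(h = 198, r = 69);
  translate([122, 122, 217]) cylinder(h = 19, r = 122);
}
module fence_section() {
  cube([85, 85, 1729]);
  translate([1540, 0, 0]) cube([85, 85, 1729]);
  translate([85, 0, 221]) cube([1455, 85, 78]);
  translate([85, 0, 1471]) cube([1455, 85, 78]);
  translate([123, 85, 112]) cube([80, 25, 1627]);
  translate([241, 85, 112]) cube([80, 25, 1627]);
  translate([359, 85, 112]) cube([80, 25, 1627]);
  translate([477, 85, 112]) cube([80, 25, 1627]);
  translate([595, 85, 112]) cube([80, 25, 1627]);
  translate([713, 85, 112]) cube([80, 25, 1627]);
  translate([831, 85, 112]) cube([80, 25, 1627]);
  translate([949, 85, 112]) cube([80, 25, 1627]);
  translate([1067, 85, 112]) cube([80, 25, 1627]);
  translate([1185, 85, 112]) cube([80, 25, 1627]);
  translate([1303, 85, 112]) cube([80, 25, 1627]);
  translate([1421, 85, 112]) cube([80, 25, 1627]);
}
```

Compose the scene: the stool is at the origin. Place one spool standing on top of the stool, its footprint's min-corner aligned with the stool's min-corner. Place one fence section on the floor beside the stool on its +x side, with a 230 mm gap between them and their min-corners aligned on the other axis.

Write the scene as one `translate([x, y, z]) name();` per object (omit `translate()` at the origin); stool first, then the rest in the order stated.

stool();
translate([0, 0, 381]) spool();
translate([508, 0, 0]) fence_section();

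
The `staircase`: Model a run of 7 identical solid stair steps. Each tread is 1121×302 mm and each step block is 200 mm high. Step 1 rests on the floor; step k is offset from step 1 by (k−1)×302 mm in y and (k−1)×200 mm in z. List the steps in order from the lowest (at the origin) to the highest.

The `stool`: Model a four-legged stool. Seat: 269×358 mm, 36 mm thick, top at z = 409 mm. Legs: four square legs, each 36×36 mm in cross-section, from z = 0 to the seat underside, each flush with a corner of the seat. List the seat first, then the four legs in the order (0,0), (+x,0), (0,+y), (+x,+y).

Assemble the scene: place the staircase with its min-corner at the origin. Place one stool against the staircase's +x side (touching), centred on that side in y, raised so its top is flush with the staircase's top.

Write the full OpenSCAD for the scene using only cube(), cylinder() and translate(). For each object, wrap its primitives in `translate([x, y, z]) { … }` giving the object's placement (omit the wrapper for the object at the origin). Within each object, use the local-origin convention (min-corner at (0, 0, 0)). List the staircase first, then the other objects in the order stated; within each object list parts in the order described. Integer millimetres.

cube([1121, 302, 200]);
translate([0, 302, 200]) cube([1121, 302, 200]);
translate([0, 604, 400]) cube([1121, 302, 200]);
translate([0, 906, 600]) cube([1121, 302, 200]);
translate([0, 1208, 800]) cube([1121, 302, 200]);
translate([0, 1510, 1000]) cube([1121, 302, 200]);
translate([0, 1812, 1200]) cube([1121, 302, 200]);
translate([1121, 878, 991]) {
  translate([0, 0, 373]) cube([269, 358, 36]);
  cube([36, 36, 373]);
  translate([233, 0, 0]) cube([36, 36, 373]);
  translate([0, 322, 0]) cube([36, 36, 373]);
  translate([233, 322, 0]) cube([36, 36, 373]);
}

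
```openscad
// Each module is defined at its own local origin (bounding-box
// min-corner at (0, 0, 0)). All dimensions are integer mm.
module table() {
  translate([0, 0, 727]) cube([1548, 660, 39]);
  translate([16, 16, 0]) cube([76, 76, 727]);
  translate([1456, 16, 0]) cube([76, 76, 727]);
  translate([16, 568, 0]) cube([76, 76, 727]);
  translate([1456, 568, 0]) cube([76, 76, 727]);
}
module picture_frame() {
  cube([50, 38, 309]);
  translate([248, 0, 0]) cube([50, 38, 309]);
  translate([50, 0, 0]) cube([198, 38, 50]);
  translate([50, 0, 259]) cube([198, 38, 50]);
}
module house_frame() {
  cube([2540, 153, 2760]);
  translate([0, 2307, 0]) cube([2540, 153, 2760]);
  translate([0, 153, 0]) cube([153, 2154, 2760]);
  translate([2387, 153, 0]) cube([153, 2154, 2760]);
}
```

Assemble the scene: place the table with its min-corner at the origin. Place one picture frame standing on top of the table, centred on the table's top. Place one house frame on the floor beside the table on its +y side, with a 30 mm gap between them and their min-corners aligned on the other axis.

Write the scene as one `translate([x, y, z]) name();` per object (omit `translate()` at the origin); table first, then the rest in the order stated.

table();
translate([625, 311, 766]) picture_frame();
translate([0, 690, 0]) house_frame();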